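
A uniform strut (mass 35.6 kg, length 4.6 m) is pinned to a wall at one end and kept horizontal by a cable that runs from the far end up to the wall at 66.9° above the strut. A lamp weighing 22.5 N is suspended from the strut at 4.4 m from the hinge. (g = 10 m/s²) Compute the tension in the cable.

T ≈ 217 N

Take torques about the hinge: T sin 66.9° · 4.6 = 35.6×10×2.3 + 22.5×4.4 = 917.8 N·m.
So T = 917.8 / (0.9198 × 4.6) = 216.91 N.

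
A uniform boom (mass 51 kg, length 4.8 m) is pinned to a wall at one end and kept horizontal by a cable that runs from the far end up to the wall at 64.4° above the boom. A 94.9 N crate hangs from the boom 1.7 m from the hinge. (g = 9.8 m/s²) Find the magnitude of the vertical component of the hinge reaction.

|H_y| ≈ 311 N

Take torques about the hinge: T sin 64.4° · 4.8 = 51×9.8×2.4 + 94.9×1.7 = 1360.8 N·m.
So T = 1360.8 / (0.9018 × 4.8) = 314.37 N.
ΣF_y = 0: H_y = (51×9.8 + 94.9) − T sin 64.4° = 594.7 − 283.51 = 311.19 N.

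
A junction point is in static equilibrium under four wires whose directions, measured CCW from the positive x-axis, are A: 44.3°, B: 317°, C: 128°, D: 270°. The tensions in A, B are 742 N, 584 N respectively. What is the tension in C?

Resolve: ΣF_x = 742 cos 44.3° + 584 cos 317° + T_C cos 128° + T_D cos 270° = 0.
        ΣF_y = 742 sin 44.3° + 584 sin 317° + T_C sin 128° + T_D sin 270° = 0.
The known terms sum to (958.2, 119.9) N, so -0.6157 T_C + 0.0000 T_D = -958.2 and 0.7880 T_C − 1.0000 T_D = -119.9.
Solving simultaneously: T_C = 1556 N, T_D = 1346 N.

T_C ≈ 1560 N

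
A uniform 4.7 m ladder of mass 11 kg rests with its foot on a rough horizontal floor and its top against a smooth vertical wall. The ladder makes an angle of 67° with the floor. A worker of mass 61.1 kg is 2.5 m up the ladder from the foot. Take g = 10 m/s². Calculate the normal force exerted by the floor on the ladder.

N_floor ≈ 721 N

ΣF_y = 0: N_floor = 11×10 + 61.1×10 = 721 N.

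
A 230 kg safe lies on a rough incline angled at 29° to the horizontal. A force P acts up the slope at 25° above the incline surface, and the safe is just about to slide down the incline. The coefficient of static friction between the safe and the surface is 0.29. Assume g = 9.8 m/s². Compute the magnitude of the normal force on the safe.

N ≈ 1690 N

On the verge of sliding down the incline, friction equals μN and acts up the slope.
Perpendicular: N + P sin 25° = W cos 29° = 1971 N.
Along incline: P cos 25° + μN = W sin 29° with W sin 29° = 1093 N.
Solving the pair for P and N: P = 664.8 N, N = 1690 N (and f = μN = 490.2 N).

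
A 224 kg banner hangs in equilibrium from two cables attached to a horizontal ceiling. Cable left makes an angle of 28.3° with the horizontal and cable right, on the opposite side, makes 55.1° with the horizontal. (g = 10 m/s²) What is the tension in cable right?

T_right ≈ 1990 N

Weight W = 224 × 10 = 2240 N acts straight down.
Horizontal: T_left cos 28.3° = T_right cos 55.1°  →  T_left = 0.6498 T_right.
Vertical: T_left sin 28.3° + T_right sin 55.1° = 2240.
Substituting the horizontal relation into the vertical equation gives 1.128 T_right = 2240, so T_right = 1985 N.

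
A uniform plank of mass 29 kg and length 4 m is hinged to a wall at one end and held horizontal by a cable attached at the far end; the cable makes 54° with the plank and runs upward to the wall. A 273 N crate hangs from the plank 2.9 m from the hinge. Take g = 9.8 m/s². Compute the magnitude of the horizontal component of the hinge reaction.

Take torques about the hinge: T sin 54° · 4 = 29×9.8×2 + 273×2.9 = 1360.1 N·m.
So T = 1360.1 / (0.8090 × 4) = 420.29 N.
ΣF_x = 0: H_x = T cos 54° = 247.04 N.

H_x ≈ 247 N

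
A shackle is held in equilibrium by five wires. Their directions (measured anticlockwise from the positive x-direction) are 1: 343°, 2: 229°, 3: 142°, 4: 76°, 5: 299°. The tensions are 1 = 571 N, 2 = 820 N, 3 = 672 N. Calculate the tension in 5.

Resolve: ΣF_x = 571 cos 343° + 820 cos 229° + 672 cos 142° + T_4 cos 76° + T_5 cos 299° = 0.
        ΣF_y = 571 sin 343° + 820 sin 229° + 672 sin 142° + T_4 sin 76° + T_5 sin 299° = 0.
The known terms sum to (-521.5, -372.1) N, so 0.2419 T_4 + 0.4848 T_5 = 521.5 and 0.9703 T_4 − 0.8746 T_5 = 372.1.
Solving simultaneously: T_4 = 933.2 N, T_5 = 609.9 N.

T_5 ≈ 610 N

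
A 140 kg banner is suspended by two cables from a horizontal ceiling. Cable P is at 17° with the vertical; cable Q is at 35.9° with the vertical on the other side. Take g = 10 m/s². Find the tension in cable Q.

Angles from the horizontal: cable P is 90° − 17° = 73°, cable Q is 90° − 35.9° = 54.1°.
Weight W = 140 × 10 = 1400 N acts straight down.
Horizontal: T_P cos 73° = T_Q cos 54.1°  →  T_P = 2.006 T_Q.
Vertical: T_P sin 73° + T_Q sin 54.1° = 1400.
Substituting the horizontal relation into the vertical equation gives 2.728 T_Q = 1400, so T_Q = 513.2 N.

T_Q ≈ 513 N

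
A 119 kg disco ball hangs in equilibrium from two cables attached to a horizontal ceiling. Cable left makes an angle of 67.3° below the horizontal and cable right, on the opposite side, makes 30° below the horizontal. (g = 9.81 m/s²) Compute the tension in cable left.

Weight W = 119 × 9.81 = 1167 N acts straight down.
Horizontal: T_left cos 67.3° = T_right cos 30°  →  T_right = 0.4456 T_left.
Vertical: T_left sin 67.3° + T_right sin 30° = 1167.
Substituting the horizontal relation into the vertical equation gives 1.145 T_left = 1167, so T_left = 1019 N.

T_left ≈ 1020 N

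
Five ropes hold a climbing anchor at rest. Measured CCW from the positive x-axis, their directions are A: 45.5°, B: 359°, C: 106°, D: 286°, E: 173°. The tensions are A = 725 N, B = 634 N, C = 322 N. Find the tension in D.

Resolve: ΣF_x = 725 cos 45.5° + 634 cos 359° + 322 cos 106° + T_D cos 286° + T_E cos 173° = 0.
        ΣF_y = 725 sin 45.5° + 634 sin 359° + 322 sin 106° + T_D sin 286° + T_E sin 173° = 0.
The known terms sum to (1053, 815.6) N, so 0.2756 T_D − 0.9925 T_E = -1053 and -0.9613 T_D + 0.1219 T_E = -815.6.
Solving simultaneously: T_D = 1019 N, T_E = 1344 N.

T_D ≈ 1020 N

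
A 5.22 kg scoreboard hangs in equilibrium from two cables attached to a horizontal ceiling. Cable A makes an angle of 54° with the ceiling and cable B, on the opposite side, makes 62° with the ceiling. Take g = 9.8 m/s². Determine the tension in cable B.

T_B ≈ 33.5 N

Weight W = 5.22 × 9.8 = 51.16 N acts straight down.
Horizontal: T_A cos 54° = T_B cos 62°  →  T_A = 0.7987 T_B.
Vertical: T_A sin 54° + T_B sin 62° = 51.16.
Substituting the horizontal relation into the vertical equation gives 1.529 T_B = 51.16, so T_B = 33.45 N.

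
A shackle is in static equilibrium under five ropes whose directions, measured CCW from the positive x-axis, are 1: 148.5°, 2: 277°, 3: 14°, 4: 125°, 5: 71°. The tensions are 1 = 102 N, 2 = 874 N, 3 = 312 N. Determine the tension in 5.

Resolve: ΣF_x = 102 cos 148.5° + 874 cos 277° + 312 cos 14° + T_4 cos 125° + T_5 cos 71° = 0.
        ΣF_y = 102 sin 148.5° + 874 sin 277° + 312 sin 14° + T_4 sin 125° + T_5 sin 71° = 0.
The known terms sum to (322.3, -738.7) N, so -0.5736 T_4 + 0.3256 T_5 = -322.3 and 0.8192 T_4 + 0.9455 T_5 = 738.7.
Solving simultaneously: T_4 = 673.9 N, T_5 = 197.4 N.

T_5 ≈ 197 N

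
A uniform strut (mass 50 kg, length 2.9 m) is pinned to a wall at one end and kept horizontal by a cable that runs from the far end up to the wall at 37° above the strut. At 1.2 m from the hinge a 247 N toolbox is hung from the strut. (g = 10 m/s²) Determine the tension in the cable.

T ≈ 585 N

Take torques about the hinge: T sin 37° · 2.9 = 50×10×1.45 + 247×1.2 = 1021.4 N·m.
So T = 1021.4 / (0.6018 × 2.9) = 585.24 N.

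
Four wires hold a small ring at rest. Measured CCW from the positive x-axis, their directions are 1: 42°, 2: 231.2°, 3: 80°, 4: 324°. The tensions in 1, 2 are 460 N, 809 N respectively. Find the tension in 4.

T_4 ≈ 119 N

Resolve: ΣF_x = 460 cos 42° + 809 cos 231.2° + T_3 cos 80° + T_4 cos 324° = 0.
        ΣF_y = 460 sin 42° + 809 sin 231.2° + T_3 sin 80° + T_4 sin 324° = 0.
The known terms sum to (-165.1, -322.7) N, so 0.1736 T_3 + 0.8090 T_4 = 165.1 and 0.9848 T_3 − 0.5878 T_4 = 322.7.
Solving simultaneously: T_3 = 398.4 N, T_4 = 118.5 N.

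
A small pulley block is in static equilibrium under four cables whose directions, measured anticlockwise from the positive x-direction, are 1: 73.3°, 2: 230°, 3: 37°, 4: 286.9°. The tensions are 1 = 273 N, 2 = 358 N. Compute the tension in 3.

Resolve: ΣF_x = 273 cos 73.3° + 358 cos 230° + T_3 cos 37° + T_4 cos 286.9° = 0.
        ΣF_y = 273 sin 73.3° + 358 sin 230° + T_3 sin 37° + T_4 sin 286.9° = 0.
The known terms sum to (-151.7, -12.76) N, so 0.7986 T_3 + 0.2907 T_4 = 151.7 and 0.6018 T_3 − 0.9568 T_4 = 12.76.
Solving simultaneously: T_3 = 158.5 N, T_4 = 86.35 N.

T_3 ≈ 158 N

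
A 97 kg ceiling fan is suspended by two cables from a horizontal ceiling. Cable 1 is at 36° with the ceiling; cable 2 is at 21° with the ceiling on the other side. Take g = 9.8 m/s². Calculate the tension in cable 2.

Weight W = 97 × 9.8 = 950.6 N acts straight down.
Horizontal: T_1 cos 36° = T_2 cos 21°  →  T_1 = 1.154 T_2.
Vertical: T_1 sin 36° + T_2 sin 21° = 950.6.
Substituting the horizontal relation into the vertical equation gives 1.037 T_2 = 950.6, so T_2 = 917 N.

T_2 ≈ 917 N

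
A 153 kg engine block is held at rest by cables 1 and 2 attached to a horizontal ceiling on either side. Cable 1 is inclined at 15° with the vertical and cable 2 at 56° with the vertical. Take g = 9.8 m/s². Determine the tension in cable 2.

Angles from the horizontal: cable 1 is 90° − 15° = 75°, cable 2 is 90° − 56° = 34°.
Weight W = 153 × 9.8 = 1499 N acts straight down.
Horizontal: T_1 cos 75° = T_2 cos 34°  →  T_1 = 3.203 T_2.
Vertical: T_1 sin 75° + T_2 sin 34° = 1499.
Substituting the horizontal relation into the vertical equation gives 3.653 T_2 = 1499, so T_2 = 410.4 N.

T_2 ≈ 410 N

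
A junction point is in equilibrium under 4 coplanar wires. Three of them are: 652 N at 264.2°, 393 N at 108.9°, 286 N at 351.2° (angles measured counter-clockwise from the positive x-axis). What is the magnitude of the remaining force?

Sum the known components: ΣF_x = 89.45 N, ΣF_y = -320.6 N.
For equilibrium the remaining force must supply (−ΣF_x, −ΣF_y) = (-89.45, 320.6) N.
Magnitude = √((-89.45)² + (320.6)²) = 332.8 N; direction = atan2(320.6, -89.45) = 105.6°.

F ≈ 333 N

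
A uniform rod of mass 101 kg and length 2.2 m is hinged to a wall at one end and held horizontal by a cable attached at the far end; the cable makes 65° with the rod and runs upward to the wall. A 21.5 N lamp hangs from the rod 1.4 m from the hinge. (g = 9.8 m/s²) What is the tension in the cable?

Take torques about the hinge: T sin 65° · 2.2 = 101×9.8×1.1 + 21.5×1.4 = 1118.9 N·m.
So T = 1118.9 / (0.9063 × 2.2) = 561.16 N.

T ≈ 561 N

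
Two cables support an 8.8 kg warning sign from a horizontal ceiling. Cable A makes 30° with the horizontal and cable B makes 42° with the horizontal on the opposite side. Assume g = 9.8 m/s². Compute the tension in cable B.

T_B ≈ 78.5 N

Weight W = 8.8 × 9.8 = 86.24 N acts straight down.
Horizontal: T_A cos 30° = T_B cos 42°  →  T_A = 0.8581 T_B.
Vertical: T_A sin 30° + T_B sin 42° = 86.24.
Substituting the horizontal relation into the vertical equation gives 1.098 T_B = 86.24, so T_B = 78.53 N.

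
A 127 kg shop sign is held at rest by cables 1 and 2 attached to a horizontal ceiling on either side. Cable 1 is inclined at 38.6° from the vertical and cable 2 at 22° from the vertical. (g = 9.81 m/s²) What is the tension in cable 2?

Angles from the horizontal: cable 1 is 90° − 38.6° = 51.4°, cable 2 is 90° − 22° = 68°.
Weight W = 127 × 9.81 = 1246 N acts straight down.
Horizontal: T_1 cos 51.4° = T_2 cos 68°  →  T_1 = 0.6004 T_2.
Vertical: T_1 sin 51.4° + T_2 sin 68° = 1246.
Substituting the horizontal relation into the vertical equation gives 1.396 T_2 = 1246, so T_2 = 892.2 N.

T_2 ≈ 892 N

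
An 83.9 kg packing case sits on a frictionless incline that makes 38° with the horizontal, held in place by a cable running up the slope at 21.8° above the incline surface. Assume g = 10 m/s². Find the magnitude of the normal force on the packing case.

N ≈ 455 N

Take axes along and perpendicular to the incline. Weight components: W sin 38° = 516.5 N down-slope, W cos 38° = 661.1 N into the surface.
Along incline: T cos 21.8° = W sin 38° → T = 556.3 N.
Perpendicular: N = W cos 38° − T sin 21.8° = 454.5 N.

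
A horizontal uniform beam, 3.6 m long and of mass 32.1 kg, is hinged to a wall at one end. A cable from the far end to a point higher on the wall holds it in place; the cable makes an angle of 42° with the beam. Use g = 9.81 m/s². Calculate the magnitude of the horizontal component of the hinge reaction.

H_x ≈ 175 N

Take torques about the hinge: T sin 42° · 3.6 = 32.1×9.81×1.8 = 566.82 N·m.
So T = 566.82 / (0.6691 × 3.6) = 235.31 N.
ΣF_x = 0: H_x = T cos 42° = 174.87 N.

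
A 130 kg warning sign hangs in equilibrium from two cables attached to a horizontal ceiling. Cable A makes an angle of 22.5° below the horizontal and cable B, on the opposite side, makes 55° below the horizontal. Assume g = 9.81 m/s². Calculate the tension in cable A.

T_A ≈ 749 N

Weight W = 130 × 9.81 = 1275 N acts straight down.
Horizontal: T_A cos 22.5° = T_B cos 55°  →  T_B = 1.611 T_A.
Vertical: T_A sin 22.5° + T_B sin 55° = 1275.
Substituting the horizontal relation into the vertical equation gives 1.702 T_A = 1275, so T_A = 749.2 N.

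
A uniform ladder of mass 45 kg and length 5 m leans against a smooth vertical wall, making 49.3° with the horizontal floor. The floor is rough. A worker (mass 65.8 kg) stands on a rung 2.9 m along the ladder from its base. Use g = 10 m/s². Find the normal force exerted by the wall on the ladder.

N_wall ≈ 522 N

Torques about the foot: N_wall · 5 sin 49.3° = 45×10×2.5 cos 49.3° + 65.8×10×2.9 cos 49.3° → N_wall = 521.79 N.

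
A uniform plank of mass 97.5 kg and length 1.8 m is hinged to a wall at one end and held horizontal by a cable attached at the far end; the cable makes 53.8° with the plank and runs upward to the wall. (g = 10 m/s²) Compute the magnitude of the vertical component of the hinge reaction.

|H_y| ≈ 488 N

Take torques about the hinge: T sin 53.8° · 1.8 = 97.5×10×0.9 = 877.5 N·m.
So T = 877.5 / (0.8070 × 1.8) = 604.12 N.
ΣF_y = 0: H_y = (97.5×10) − T sin 53.8° = 975 − 487.5 = 487.5 N.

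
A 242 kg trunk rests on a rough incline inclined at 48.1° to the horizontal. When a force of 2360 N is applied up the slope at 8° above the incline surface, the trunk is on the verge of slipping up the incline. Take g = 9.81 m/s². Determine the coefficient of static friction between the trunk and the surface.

μ ≈ 0.453

On the verge of sliding up the incline, friction is at its maximum μN and acts down the slope.
Perpendicular to incline: N = W cos 48.1° − P sin 8° = 1585 − 328.4 = 1257 N.
Along incline: P cos 8° − μN = W sin 48.1° → μ = −(W sin 48.1° − P cos 8°) / N = 0.4535.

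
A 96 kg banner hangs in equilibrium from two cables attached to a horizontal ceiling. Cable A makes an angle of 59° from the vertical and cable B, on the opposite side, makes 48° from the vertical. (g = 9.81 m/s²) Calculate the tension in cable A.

T_A ≈ 732 N

Angles from the horizontal: cable A is 90° − 59° = 31°, cable B is 90° − 48° = 42°.
Weight W = 96 × 9.81 = 941.8 N acts straight down.
Horizontal: T_A cos 31° = T_B cos 42°  →  T_B = 1.153 T_A.
Vertical: T_A sin 31° + T_B sin 42° = 941.8.
Substituting the horizontal relation into the vertical equation gives 1.287 T_A = 941.8, so T_A = 731.8 N.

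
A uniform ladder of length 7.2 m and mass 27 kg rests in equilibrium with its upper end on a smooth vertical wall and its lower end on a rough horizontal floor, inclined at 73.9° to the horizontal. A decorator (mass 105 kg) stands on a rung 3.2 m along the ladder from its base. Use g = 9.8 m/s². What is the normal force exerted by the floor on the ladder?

ΣF_y = 0: N_floor = 27×9.8 + 105×9.8 = 1293.6 N.

N_floor ≈ 1290 N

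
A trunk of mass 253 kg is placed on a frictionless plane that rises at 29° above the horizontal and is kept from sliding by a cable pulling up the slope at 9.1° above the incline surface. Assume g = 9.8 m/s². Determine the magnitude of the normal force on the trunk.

Take axes along and perpendicular to the incline. Weight components: W sin 29° = 1202 N down-slope, W cos 29° = 2169 N into the surface.
Along incline: T cos 9.1° = W sin 29° → T = 1217 N.
Perpendicular: N = W cos 29° − T sin 9.1° = 1976 N.

N ≈ 1980 N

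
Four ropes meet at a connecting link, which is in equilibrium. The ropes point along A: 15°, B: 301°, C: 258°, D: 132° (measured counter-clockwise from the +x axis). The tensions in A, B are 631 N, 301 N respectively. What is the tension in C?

Resolve: ΣF_x = 631 cos 15° + 301 cos 301° + T_C cos 258° + T_D cos 132° = 0.
        ΣF_y = 631 sin 15° + 301 sin 301° + T_C sin 258° + T_D sin 132° = 0.
The known terms sum to (764.5, -94.69) N, so -0.2079 T_C − 0.6691 T_D = -764.5 and -0.9781 T_C + 0.7431 T_D = 94.69.
Solving simultaneously: T_C = 624 N, T_D = 948.7 N.

T_C ≈ 624 N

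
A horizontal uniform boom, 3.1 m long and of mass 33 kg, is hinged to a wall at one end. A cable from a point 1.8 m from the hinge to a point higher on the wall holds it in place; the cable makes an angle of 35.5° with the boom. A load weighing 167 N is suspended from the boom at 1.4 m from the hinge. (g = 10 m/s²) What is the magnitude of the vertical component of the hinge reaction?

Take torques about the hinge: T sin 35.5° · 1.8 = 33×10×1.55 + 167×1.4 = 745.3 N·m.
So T = 745.3 / (0.5807 × 1.8) = 713.02 N.
ΣF_y = 0: H_y = (33×10 + 167) − T sin 35.5° = 497 − 414.06 = 82.944 N.

|H_y| ≈ 82.9 N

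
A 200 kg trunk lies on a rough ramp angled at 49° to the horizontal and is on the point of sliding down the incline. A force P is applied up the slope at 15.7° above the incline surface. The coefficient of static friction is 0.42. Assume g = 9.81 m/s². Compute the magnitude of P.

P ≈ 1110 N

On the verge of sliding down the incline, friction equals μN and acts up the slope.
Perpendicular: N + P sin 15.7° = W cos 49° = 1287 N.
Along incline: P cos 15.7° + μN = W sin 49° with W sin 49° = 1481 N.
Solving the pair for P and N: P = 1107 N, N = 987.6 N (and f = μN = 414.8 N).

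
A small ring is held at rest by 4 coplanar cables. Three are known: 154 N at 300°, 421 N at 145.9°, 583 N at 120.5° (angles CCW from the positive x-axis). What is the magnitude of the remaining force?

Sum the known components: ΣF_x = -567.5 N, ΣF_y = 605 N.
For equilibrium the remaining force must supply (−ΣF_x, −ΣF_y) = (567.5, -605) N.
Magnitude = √((567.5)² + (-605)²) = 829.5 N; direction = atan2(-605, 567.5) = 313.2°.

F ≈ 830 N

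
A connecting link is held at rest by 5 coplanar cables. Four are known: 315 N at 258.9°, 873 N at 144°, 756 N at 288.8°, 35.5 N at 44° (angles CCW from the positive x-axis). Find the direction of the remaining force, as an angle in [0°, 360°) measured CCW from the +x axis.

θ ≈ 44.4°

Sum the known components: ΣF_x = -497.7 N, ΣF_y = -487 N.
For equilibrium the remaining force must supply (−ΣF_x, −ΣF_y) = (497.7, 487) N.
Magnitude = √((497.7)² + (487)²) = 696.3 N; direction = atan2(487, 497.7) = 44.4°.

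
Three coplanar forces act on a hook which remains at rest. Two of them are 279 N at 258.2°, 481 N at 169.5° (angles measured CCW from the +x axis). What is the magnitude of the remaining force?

F ≈ 562 N

Sum the known components: ΣF_x = -530 N, ΣF_y = -185.4 N.
For equilibrium the remaining force must supply (−ΣF_x, −ΣF_y) = (530, 185.4) N.
Magnitude = √((530)² + (185.4)²) = 561.5 N; direction = atan2(185.4, 530) = 19.3°.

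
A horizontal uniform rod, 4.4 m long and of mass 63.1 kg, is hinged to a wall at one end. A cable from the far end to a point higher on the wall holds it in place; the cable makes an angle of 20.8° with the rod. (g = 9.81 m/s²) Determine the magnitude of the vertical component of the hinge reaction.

|H_y| ≈ 310 N

Take torques about the hinge: T sin 20.8° · 4.4 = 63.1×9.81×2.2 = 1361.8 N·m.
So T = 1361.8 / (0.3551 × 4.4) = 871.58 N.
ΣF_y = 0: H_y = (63.1×9.81) − T sin 20.8° = 619.01 − 309.51 = 309.51 N.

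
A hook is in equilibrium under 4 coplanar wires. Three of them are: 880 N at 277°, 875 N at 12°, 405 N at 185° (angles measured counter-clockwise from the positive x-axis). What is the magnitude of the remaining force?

F ≈ 917 N

Sum the known components: ΣF_x = 559.7 N, ΣF_y = -726.8 N.
For equilibrium the remaining force must supply (−ΣF_x, −ΣF_y) = (-559.7, 726.8) N.
Magnitude = √((-559.7)² + (726.8)²) = 917.3 N; direction = atan2(726.8, -559.7) = 127.6°.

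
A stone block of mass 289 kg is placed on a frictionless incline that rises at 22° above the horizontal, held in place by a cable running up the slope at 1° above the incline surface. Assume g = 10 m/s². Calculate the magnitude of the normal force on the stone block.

Take axes along and perpendicular to the incline. Weight components: W sin 22° = 1083 N down-slope, W cos 22° = 2680 N into the surface.
Along incline: T cos 1° = W sin 22° → T = 1083 N.
Perpendicular: N = W cos 22° − T sin 1° = 2661 N.

N ≈ 2660 N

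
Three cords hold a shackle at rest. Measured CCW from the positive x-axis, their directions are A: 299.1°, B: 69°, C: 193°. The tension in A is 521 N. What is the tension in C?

T_C ≈ 482 N

Resolve: ΣF_x = 521 cos 299.1° + T_B cos 69° + T_C cos 193° = 0.
        ΣF_y = 521 sin 299.1° + T_B sin 69° + T_C sin 193° = 0.
The known terms sum to (253.4, -455.2) N, so 0.3584 T_B − 0.9744 T_C = -253.4 and 0.9336 T_B − 0.2250 T_C = 455.2.
Solving simultaneously: T_B = 603.8 N, T_C = 482.1 N.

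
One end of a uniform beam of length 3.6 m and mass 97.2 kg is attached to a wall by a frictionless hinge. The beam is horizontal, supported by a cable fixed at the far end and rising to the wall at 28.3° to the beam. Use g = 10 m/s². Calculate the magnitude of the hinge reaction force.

|H| ≈ 1030 N

Take torques about the hinge: T sin 28.3° · 3.6 = 97.2×10×1.8 = 1749.6 N·m.
So T = 1749.6 / (0.4741 × 3.6) = 1025.1 N.
ΣF_x = 0: H_x = T cos 28.3° = 902.6 N.
ΣF_y = 0: H_y = (97.2×10) − T sin 28.3° = 972 − 486 = 486 N.
|H| = √(H_x² + H_y²) = √((902.6)² + (486)²) = 1025.1 N.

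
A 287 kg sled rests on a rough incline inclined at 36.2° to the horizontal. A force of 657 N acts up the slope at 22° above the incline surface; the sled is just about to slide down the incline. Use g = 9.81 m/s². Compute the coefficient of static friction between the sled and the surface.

On the verge of sliding down the incline, friction is at its maximum μN and acts up the slope.
Perpendicular to incline: N = W cos 36.2° − P sin 22° = 2272 − 246.1 = 2026 N.
Along incline: P cos 22° + μN = W sin 36.2° → μ = (W sin 36.2° − P cos 22°) / N = 0.5201.

μ ≈ 0.520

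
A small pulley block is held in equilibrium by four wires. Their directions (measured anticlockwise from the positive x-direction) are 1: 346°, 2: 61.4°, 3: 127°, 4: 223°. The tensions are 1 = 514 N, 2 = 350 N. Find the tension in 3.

T_3 ≈ 322 N

Resolve: ΣF_x = 514 cos 346° + 350 cos 61.4° + T_3 cos 127° + T_4 cos 223° = 0.
        ΣF_y = 514 sin 346° + 350 sin 61.4° + T_3 sin 127° + T_4 sin 223° = 0.
The known terms sum to (666.3, 182.9) N, so -0.6018 T_3 − 0.7314 T_4 = -666.3 and 0.7986 T_3 − 0.6820 T_4 = -182.9.
Solving simultaneously: T_3 = 322.4 N, T_4 = 645.7 N.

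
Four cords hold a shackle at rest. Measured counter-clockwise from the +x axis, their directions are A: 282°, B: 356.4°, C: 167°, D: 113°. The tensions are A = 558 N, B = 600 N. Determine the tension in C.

T_C ≈ 532 N

Resolve: ΣF_x = 558 cos 282° + 600 cos 356.4° + T_C cos 167° + T_D cos 113° = 0.
        ΣF_y = 558 sin 282° + 600 sin 356.4° + T_C sin 167° + T_D sin 113° = 0.
The known terms sum to (714.8, -583.5) N, so -0.9744 T_C − 0.3907 T_D = -714.8 and 0.2250 T_C + 0.9205 T_D = 583.5.
Solving simultaneously: T_C = 531.5 N, T_D = 504 N.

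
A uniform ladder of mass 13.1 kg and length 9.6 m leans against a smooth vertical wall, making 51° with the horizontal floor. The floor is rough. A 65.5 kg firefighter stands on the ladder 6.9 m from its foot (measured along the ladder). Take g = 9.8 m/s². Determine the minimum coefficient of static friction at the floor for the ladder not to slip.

μ_min ≈ 0.553

ΣF_y = 0: N_floor = 13.1×9.8 + 65.5×9.8 = 770.28 N.
Torques about the foot: N_wall · 9.6 sin 51° = 13.1×9.8×4.8 cos 51° + 65.5×9.8×6.9 cos 51° → N_wall = 425.59 N.
ΣF_x = 0: f_floor = N_wall = 425.59 N.
μ_min = f_floor / N_floor = 425.59 / 770.28 = 0.5525.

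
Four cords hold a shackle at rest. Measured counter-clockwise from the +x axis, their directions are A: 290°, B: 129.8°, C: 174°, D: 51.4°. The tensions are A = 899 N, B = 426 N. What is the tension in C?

Resolve: ΣF_x = 899 cos 290° + 426 cos 129.8° + T_C cos 174° + T_D cos 51.4° = 0.
        ΣF_y = 899 sin 290° + 426 sin 129.8° + T_C sin 174° + T_D sin 51.4° = 0.
The known terms sum to (34.79, -517.5) N, so -0.9945 T_C + 0.6239 T_D = -34.79 and 0.1045 T_C + 0.7815 T_D = 517.5.
Solving simultaneously: T_C = 415.5 N, T_D = 606.6 N.

T_C ≈ 416 N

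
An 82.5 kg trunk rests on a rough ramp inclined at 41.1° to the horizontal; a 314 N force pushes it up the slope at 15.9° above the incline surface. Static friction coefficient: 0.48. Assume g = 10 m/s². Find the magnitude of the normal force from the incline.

Axes along / perpendicular to the incline. W sin 41.1° = 542.3 N down-slope; W cos 41.1° = 621.7 N into the surface.
Perpendicular: N = W cos 41.1° − P sin 15.9° = 621.7 − 86.02 = 535.7 N.
Along incline: P cos 15.9° + f = W sin 41.1° (friction acts up-slope) → f = 542.3 − 302 = 240.3 N.
|f| = 240.3 N ≤ μN = 257.1 N, so the trunk is indeed static.

N ≈ 536 N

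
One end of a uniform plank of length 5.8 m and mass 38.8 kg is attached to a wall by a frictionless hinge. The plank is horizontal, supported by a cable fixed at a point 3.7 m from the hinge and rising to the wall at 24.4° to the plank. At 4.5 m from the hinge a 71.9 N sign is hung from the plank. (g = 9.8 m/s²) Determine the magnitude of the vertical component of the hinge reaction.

Take torques about the hinge: T sin 24.4° · 3.7 = 38.8×9.8×2.9 + 71.9×4.5 = 1426.2 N·m.
So T = 1426.2 / (0.4131 × 3.7) = 933.11 N.
ΣF_y = 0: H_y = (38.8×9.8 + 71.9) − T sin 24.4° = 452.14 − 385.47 = 66.668 N.

|H_y| ≈ 66.7 N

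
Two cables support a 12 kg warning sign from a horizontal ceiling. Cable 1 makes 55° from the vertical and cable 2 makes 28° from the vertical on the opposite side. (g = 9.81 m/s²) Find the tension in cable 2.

Angles from the horizontal: cable 1 is 90° − 55° = 35°, cable 2 is 90° − 28° = 62°.
Weight W = 12 × 9.81 = 117.7 N acts straight down.
Horizontal: T_1 cos 35° = T_2 cos 62°  →  T_1 = 0.5731 T_2.
Vertical: T_1 sin 35° + T_2 sin 62° = 117.7.
Substituting the horizontal relation into the vertical equation gives 1.212 T_2 = 117.7, so T_2 = 97.15 N.

T_2 ≈ 97.2 N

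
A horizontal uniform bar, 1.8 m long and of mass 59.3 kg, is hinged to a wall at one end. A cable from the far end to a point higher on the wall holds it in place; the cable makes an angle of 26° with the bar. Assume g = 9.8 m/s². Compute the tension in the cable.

Take torques about the hinge: T sin 26° · 1.8 = 59.3×9.8×0.9 = 523.03 N·m.
So T = 523.03 / (0.4384 × 1.8) = 662.84 N.

T ≈ 663 N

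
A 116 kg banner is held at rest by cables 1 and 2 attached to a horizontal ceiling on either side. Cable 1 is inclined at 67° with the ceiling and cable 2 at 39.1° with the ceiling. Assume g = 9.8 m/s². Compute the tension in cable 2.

Weight W = 116 × 9.8 = 1137 N acts straight down.
Horizontal: T_1 cos 67° = T_2 cos 39.1°  →  T_1 = 1.986 T_2.
Vertical: T_1 sin 67° + T_2 sin 39.1° = 1137.
Substituting the horizontal relation into the vertical equation gives 2.459 T_2 = 1137, so T_2 = 462.3 N.

T_2 ≈ 462 N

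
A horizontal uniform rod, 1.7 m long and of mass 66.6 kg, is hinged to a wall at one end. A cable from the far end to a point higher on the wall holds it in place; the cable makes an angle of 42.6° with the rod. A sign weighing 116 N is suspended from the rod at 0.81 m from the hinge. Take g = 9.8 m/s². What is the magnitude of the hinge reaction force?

Take torques about the hinge: T sin 42.6° · 1.7 = 66.6×9.8×0.85 + 116×0.81 = 648.74 N·m.
So T = 648.74 / (0.6769 × 1.7) = 563.78 N.
ΣF_x = 0: H_x = T cos 42.6° = 415 N.
ΣF_y = 0: H_y = (66.6×9.8 + 116) − T sin 42.6° = 768.68 − 381.61 = 387.07 N.
|H| = √(H_x² + H_y²) = √((415)² + (387.07)²) = 567.49 N.

|H| ≈ 567 N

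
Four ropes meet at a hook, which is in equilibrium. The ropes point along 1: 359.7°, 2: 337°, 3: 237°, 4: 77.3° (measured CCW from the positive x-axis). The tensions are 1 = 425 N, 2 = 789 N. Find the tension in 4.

T_4 ≈ 3270 N

Resolve: ΣF_x = 425 cos 359.7° + 789 cos 337° + T_3 cos 237° + T_4 cos 77.3° = 0.
        ΣF_y = 425 sin 359.7° + 789 sin 337° + T_3 sin 237° + T_4 sin 77.3° = 0.
The known terms sum to (1151, -310.5) N, so -0.5446 T_3 + 0.2198 T_4 = -1151 and -0.8387 T_3 + 0.9755 T_4 = 310.5.
Solving simultaneously: T_3 = 3434 N, T_4 = 3271 N.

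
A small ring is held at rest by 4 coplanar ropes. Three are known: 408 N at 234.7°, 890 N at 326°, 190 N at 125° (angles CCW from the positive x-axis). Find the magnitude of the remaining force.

F ≈ 781 N

Sum the known components: ΣF_x = 393.1 N, ΣF_y = -675 N.
For equilibrium the remaining force must supply (−ΣF_x, −ΣF_y) = (-393.1, 675) N.
Magnitude = √((-393.1)² + (675)²) = 781.1 N; direction = atan2(675, -393.1) = 120.2°.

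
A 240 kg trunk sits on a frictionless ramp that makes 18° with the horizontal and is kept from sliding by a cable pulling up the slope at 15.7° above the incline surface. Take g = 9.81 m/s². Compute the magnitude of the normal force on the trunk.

Take axes along and perpendicular to the incline. Weight components: W sin 18° = 727.5 N down-slope, W cos 18° = 2239 N into the surface.
Along incline: T cos 15.7° = W sin 18° → T = 755.7 N.
Perpendicular: N = W cos 18° − T sin 15.7° = 2035 N.

N ≈ 2030 N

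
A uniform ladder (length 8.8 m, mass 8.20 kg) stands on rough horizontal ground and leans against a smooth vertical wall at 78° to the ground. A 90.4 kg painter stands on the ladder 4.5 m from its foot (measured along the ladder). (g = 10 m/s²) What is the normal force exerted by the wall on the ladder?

Torques about the foot: N_wall · 8.8 sin 78° = 8.20×10×4.4 cos 78° + 90.4×10×4.5 cos 78° → N_wall = 106.97 N.

N_wall ≈ 107 N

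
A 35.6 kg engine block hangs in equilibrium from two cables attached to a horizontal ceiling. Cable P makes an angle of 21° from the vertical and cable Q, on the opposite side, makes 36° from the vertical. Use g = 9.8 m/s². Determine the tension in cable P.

Angles from the horizontal: cable P is 90° − 21° = 69°, cable Q is 90° − 36° = 54°.
Weight W = 35.6 × 9.8 = 348.9 N acts straight down.
Horizontal: T_P cos 69° = T_Q cos 54°  →  T_Q = 0.6097 T_P.
Vertical: T_P sin 69° + T_Q sin 54° = 348.9.
Substituting the horizontal relation into the vertical equation gives 1.427 T_P = 348.9, so T_P = 244.5 N.

T_P ≈ 245 N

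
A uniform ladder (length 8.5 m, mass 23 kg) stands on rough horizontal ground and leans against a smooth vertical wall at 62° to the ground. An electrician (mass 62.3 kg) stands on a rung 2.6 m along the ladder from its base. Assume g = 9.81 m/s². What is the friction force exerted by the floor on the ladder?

Torques about the foot: N_wall · 8.5 sin 62° = 23×9.81×4.25 cos 62° + 62.3×9.81×2.6 cos 62° → N_wall = 159.38 N.
ΣF_x = 0: f_floor = N_wall = 159.38 N.

f ≈ 159 N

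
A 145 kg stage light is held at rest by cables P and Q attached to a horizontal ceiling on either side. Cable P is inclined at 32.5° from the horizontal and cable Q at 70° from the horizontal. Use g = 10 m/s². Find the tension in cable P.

Weight W = 145 × 10 = 1450 N acts straight down.
Horizontal: T_P cos 32.5° = T_Q cos 70°  →  T_Q = 2.466 T_P.
Vertical: T_P sin 32.5° + T_Q sin 70° = 1450.
Substituting the horizontal relation into the vertical equation gives 2.854 T_P = 1450, so T_P = 508 N.

T_P ≈ 508 N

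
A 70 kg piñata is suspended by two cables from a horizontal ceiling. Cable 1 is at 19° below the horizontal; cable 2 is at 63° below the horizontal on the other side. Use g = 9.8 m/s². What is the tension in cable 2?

T_2 ≈ 655 N

Weight W = 70 × 9.8 = 686 N acts straight down.
Horizontal: T_1 cos 19° = T_2 cos 63°  →  T_1 = 0.4801 T_2.
Vertical: T_1 sin 19° + T_2 sin 63° = 686.
Substituting the horizontal relation into the vertical equation gives 1.047 T_2 = 686, so T_2 = 655 N.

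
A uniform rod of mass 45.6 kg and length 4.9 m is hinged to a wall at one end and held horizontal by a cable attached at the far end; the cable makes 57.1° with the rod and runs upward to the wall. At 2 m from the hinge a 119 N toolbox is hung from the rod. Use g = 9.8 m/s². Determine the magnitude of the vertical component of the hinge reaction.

Take torques about the hinge: T sin 57.1° · 4.9 = 45.6×9.8×2.45 + 119×2 = 1332.9 N·m.
So T = 1332.9 / (0.8396 × 4.9) = 323.97 N.
ΣF_y = 0: H_y = (45.6×9.8 + 119) − T sin 57.1° = 565.88 − 272.01 = 293.87 N.

|H_y| ≈ 294 N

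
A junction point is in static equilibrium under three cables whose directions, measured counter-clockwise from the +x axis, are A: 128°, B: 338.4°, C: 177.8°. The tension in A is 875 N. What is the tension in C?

T_C ≈ 1330 N

Resolve: ΣF_x = 875 cos 128° + T_B cos 338.4° + T_C cos 177.8° = 0.
        ΣF_y = 875 sin 128° + T_B sin 338.4° + T_C sin 177.8° = 0.
The known terms sum to (-538.7, 689.5) N, so 0.9298 T_B − 0.9993 T_C = 538.7 and -0.3681 T_B + 0.0384 T_C = -689.5.
Solving simultaneously: T_B = 2012 N, T_C = 1333 N.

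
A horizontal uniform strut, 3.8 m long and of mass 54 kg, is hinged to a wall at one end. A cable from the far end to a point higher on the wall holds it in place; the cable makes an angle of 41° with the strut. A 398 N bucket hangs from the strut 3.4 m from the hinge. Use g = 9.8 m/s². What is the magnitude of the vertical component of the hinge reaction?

Take torques about the hinge: T sin 41° · 3.8 = 54×9.8×1.9 + 398×3.4 = 2358.7 N·m.
So T = 2358.7 / (0.6561 × 3.8) = 946.11 N.
ΣF_y = 0: H_y = (54×9.8 + 398) − T sin 41° = 927.2 − 620.71 = 306.49 N.

|H_y| ≈ 306 N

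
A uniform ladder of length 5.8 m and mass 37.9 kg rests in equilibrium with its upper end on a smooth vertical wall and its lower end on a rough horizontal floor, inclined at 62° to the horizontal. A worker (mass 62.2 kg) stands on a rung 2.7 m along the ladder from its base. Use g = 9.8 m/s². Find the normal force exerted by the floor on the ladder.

ΣF_y = 0: N_floor = 37.9×9.8 + 62.2×9.8 = 980.98 N.

N_floor ≈ 981 N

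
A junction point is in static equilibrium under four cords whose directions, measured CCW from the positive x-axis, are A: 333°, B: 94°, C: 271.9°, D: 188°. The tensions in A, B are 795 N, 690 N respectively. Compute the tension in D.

Resolve: ΣF_x = 795 cos 333° + 690 cos 94° + T_C cos 271.9° + T_D cos 188° = 0.
        ΣF_y = 795 sin 333° + 690 sin 94° + T_C sin 271.9° + T_D sin 188° = 0.
The known terms sum to (660.2, 327.4) N, so 0.0332 T_C − 0.9903 T_D = -660.2 and -0.9995 T_C − 0.1392 T_D = -327.4.
Solving simultaneously: T_C = 233.6 N, T_D = 674.5 N.

T_D ≈ 675 N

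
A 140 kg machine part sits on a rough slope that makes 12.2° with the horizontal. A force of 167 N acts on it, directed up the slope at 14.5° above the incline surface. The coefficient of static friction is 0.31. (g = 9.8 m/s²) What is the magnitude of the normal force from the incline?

Axes along / perpendicular to the incline. W sin 12.2° = 289.9 N down-slope; W cos 12.2° = 1341 N into the surface.
Perpendicular: N = W cos 12.2° − P sin 14.5° = 1341 − 41.81 = 1299 N.
Along incline: P cos 14.5° + f = W sin 12.2° (friction acts up-slope) → f = 289.9 − 161.7 = 128.3 N.
|f| = 128.3 N ≤ μN = 402.8 N, so the machine part is indeed static.

N ≈ 1300 N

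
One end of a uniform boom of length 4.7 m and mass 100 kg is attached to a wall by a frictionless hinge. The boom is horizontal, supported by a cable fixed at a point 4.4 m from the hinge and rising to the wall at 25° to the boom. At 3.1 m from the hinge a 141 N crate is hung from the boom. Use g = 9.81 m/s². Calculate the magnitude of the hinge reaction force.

Take torques about the hinge: T sin 25° · 4.4 = 100×9.81×2.35 + 141×3.1 = 2742.4 N·m.
So T = 2742.4 / (0.4226 × 4.4) = 1474.8 N.
ΣF_x = 0: H_x = T cos 25° = 1336.6 N.
ΣF_y = 0: H_y = (100×9.81 + 141) − T sin 25° = 1122 − 623.28 = 498.72 N.
|H| = √(H_x² + H_y²) = √((1336.6)² + (498.72)²) = 1426.6 N.

|H| ≈ 1430 N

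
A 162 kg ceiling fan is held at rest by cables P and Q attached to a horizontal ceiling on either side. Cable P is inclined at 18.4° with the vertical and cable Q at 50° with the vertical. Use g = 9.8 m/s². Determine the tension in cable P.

T_P ≈ 1310 N

Angles from the horizontal: cable P is 90° − 18.4° = 71.6°, cable Q is 90° − 50° = 40°.
Weight W = 162 × 9.8 = 1588 N acts straight down.
Horizontal: T_P cos 71.6° = T_Q cos 40°  →  T_Q = 0.4121 T_P.
Vertical: T_P sin 71.6° + T_Q sin 40° = 1588.
Substituting the horizontal relation into the vertical equation gives 1.214 T_P = 1588, so T_P = 1308 N.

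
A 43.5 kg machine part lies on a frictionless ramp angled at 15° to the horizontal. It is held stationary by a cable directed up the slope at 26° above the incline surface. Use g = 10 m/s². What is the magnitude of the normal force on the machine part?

N ≈ 365 N

Take axes along and perpendicular to the incline. Weight components: W sin 15° = 112.6 N down-slope, W cos 15° = 420.2 N into the surface.
Along incline: T cos 26° = W sin 15° → T = 125.3 N.
Perpendicular: N = W cos 15° − T sin 26° = 365.3 N.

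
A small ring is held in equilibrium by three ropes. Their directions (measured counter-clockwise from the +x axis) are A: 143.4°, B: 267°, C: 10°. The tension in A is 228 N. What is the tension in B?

T_B ≈ 170 N

Resolve: ΣF_x = 228 cos 143.4° + T_B cos 267° + T_C cos 10° = 0.
        ΣF_y = 228 sin 143.4° + T_B sin 267° + T_C sin 10° = 0.
The known terms sum to (-183, 135.9) N, so -0.0523 T_B + 0.9848 T_C = 183 and -0.9986 T_B + 0.1736 T_C = -135.9.
Solving simultaneously: T_B = 170 N, T_C = 194.9 N.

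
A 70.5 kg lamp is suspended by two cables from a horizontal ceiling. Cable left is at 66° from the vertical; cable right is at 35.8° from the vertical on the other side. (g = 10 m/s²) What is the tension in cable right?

Angles from the horizontal: cable left is 90° − 66° = 24°, cable right is 90° − 35.8° = 54.2°.
Weight W = 70.5 × 10 = 705 N acts straight down.
Horizontal: T_left cos 24° = T_right cos 54.2°  →  T_left = 0.6403 T_right.
Vertical: T_left sin 24° + T_right sin 54.2° = 705.
Substituting the horizontal relation into the vertical equation gives 1.072 T_right = 705, so T_right = 658 N.

T_right ≈ 658 N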